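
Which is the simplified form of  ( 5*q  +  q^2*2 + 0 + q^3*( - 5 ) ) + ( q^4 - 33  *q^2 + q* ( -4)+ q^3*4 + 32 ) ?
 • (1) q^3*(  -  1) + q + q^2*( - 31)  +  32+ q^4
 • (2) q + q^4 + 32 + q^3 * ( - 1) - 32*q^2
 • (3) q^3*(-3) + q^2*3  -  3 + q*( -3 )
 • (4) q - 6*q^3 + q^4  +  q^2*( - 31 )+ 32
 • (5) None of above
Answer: 1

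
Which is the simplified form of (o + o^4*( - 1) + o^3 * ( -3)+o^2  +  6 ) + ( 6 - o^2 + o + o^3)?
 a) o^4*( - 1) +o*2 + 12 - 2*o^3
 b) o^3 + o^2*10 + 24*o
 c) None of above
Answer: a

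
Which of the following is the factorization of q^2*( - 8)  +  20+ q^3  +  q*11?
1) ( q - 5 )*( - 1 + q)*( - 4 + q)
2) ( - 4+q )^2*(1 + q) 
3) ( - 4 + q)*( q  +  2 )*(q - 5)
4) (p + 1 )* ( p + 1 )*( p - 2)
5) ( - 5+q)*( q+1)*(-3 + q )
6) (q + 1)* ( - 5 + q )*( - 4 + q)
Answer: 6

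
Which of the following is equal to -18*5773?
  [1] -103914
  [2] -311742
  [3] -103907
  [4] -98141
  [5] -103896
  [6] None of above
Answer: 1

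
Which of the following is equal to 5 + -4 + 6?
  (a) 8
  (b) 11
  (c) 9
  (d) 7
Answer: d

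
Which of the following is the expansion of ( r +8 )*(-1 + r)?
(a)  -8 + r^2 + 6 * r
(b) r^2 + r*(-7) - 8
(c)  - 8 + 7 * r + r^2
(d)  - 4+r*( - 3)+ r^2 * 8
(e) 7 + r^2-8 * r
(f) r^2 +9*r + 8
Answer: c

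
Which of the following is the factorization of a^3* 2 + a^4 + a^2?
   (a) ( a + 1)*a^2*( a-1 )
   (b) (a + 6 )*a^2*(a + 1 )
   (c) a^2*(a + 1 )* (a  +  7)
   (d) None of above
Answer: d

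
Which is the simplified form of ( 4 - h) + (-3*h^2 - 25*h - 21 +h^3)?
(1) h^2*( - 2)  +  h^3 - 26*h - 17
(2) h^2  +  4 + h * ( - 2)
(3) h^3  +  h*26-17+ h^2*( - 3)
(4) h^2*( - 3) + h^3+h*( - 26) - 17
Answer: 4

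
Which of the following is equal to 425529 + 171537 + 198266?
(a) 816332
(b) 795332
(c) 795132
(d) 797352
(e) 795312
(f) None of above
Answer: b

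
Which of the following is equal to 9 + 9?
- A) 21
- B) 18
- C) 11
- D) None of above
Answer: B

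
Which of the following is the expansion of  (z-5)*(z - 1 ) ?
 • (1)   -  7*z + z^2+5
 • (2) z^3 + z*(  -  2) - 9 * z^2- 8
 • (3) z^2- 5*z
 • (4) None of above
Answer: 4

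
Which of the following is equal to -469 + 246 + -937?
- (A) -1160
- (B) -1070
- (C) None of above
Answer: A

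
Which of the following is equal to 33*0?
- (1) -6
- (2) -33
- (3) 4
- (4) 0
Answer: 4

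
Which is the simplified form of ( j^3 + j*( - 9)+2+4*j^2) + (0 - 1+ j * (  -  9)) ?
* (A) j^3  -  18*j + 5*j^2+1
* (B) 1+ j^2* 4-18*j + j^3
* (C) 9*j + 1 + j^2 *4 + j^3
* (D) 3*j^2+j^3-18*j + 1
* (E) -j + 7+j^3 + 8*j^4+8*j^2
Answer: B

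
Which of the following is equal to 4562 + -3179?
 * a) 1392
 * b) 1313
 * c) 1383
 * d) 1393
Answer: c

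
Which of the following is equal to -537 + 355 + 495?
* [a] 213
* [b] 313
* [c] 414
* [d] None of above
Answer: b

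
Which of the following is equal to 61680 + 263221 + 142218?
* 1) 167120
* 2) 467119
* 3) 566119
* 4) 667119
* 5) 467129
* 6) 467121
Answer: 2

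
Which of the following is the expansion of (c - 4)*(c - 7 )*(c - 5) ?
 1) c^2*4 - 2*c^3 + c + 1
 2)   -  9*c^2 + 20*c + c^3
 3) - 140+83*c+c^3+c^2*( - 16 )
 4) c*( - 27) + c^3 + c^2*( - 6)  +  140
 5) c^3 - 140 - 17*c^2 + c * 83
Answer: 3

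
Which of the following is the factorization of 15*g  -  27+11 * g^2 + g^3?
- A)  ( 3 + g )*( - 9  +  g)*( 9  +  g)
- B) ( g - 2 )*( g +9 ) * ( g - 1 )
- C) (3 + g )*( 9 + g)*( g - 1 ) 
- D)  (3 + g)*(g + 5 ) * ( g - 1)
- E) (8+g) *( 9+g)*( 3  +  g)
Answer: C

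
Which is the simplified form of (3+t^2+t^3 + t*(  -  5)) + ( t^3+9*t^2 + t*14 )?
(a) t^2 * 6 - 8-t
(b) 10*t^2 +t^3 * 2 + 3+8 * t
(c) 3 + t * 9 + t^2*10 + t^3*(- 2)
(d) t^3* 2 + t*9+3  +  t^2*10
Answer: d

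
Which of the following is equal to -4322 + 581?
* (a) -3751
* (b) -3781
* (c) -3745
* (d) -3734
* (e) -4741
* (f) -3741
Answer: f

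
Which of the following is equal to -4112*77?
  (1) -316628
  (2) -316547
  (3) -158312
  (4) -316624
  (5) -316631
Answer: 4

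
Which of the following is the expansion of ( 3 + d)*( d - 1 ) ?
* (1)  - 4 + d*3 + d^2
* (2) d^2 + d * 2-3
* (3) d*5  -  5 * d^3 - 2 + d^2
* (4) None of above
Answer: 2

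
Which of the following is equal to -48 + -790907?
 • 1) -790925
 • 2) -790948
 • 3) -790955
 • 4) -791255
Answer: 3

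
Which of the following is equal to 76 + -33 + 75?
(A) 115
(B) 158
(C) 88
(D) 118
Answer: D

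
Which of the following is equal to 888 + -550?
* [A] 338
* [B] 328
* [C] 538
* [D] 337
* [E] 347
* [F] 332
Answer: A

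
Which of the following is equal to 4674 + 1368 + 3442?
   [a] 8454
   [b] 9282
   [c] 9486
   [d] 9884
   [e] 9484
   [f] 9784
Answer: e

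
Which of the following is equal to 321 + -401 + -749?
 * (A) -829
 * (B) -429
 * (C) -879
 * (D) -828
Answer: A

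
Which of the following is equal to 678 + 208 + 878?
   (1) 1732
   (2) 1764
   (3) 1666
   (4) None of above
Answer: 2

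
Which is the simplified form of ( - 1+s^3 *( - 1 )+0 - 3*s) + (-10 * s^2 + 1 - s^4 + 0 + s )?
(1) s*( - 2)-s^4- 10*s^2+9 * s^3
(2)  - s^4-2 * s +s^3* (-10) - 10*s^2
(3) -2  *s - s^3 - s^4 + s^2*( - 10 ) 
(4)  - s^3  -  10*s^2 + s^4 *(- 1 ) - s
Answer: 3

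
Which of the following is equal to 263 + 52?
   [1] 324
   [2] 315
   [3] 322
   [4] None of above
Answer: 2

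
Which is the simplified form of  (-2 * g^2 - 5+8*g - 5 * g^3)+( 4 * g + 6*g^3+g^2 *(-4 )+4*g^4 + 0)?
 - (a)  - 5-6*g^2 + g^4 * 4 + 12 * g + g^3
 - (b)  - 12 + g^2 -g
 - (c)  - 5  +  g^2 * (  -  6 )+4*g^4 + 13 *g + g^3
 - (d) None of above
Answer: a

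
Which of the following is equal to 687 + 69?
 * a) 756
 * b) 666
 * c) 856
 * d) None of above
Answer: a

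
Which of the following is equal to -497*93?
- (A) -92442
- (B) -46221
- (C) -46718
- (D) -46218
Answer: B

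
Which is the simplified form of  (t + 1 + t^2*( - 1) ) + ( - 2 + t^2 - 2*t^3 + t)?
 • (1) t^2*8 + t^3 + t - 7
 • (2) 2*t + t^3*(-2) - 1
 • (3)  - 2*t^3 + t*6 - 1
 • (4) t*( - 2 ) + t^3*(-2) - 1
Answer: 2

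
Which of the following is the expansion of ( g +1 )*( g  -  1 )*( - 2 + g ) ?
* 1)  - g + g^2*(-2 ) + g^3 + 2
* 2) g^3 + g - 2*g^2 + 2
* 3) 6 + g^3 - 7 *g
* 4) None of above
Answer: 1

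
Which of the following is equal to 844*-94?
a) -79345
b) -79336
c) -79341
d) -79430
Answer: b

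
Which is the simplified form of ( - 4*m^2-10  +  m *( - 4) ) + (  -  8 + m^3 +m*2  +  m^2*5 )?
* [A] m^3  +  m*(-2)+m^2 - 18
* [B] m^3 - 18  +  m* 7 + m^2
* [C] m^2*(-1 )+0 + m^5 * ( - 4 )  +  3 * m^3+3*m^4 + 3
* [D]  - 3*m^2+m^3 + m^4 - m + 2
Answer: A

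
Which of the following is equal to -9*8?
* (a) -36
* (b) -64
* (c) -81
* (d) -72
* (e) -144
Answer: d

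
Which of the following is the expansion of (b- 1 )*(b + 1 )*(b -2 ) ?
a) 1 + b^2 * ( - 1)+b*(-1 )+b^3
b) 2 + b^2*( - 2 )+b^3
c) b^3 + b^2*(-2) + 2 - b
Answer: c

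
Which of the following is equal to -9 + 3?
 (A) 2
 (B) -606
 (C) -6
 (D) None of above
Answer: C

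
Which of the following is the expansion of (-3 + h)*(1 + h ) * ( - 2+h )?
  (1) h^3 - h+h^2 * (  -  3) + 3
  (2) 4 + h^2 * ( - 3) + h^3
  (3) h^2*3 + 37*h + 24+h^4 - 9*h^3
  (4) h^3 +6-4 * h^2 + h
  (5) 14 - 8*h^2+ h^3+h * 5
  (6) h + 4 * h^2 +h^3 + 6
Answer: 4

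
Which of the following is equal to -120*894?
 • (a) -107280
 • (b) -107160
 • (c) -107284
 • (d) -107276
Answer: a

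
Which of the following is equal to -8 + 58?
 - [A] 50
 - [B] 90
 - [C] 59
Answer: A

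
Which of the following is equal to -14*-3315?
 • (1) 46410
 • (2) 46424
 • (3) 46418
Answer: 1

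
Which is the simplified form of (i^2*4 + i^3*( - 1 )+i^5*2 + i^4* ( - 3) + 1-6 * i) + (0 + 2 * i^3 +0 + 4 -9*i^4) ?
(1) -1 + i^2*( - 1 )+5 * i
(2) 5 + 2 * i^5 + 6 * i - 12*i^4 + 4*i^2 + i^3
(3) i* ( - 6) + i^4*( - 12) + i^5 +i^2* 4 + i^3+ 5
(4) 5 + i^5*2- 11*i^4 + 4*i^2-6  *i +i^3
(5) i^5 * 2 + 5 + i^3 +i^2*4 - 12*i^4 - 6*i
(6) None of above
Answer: 5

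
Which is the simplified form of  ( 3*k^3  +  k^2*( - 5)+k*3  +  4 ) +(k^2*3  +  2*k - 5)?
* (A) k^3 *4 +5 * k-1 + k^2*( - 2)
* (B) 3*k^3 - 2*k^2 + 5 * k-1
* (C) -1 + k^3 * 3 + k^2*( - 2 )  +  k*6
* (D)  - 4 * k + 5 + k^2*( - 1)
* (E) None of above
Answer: B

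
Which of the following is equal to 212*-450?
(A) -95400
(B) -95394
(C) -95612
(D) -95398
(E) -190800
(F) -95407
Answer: A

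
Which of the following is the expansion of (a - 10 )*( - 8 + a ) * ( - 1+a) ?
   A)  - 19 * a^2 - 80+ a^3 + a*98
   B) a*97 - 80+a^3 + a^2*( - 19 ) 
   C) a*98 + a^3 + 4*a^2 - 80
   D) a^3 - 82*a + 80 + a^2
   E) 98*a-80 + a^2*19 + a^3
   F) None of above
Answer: A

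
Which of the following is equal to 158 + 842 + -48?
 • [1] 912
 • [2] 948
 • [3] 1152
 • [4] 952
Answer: 4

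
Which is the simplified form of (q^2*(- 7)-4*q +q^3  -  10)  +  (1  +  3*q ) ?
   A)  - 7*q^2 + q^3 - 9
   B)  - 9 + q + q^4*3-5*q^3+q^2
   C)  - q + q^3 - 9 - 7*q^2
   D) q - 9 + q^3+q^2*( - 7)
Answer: C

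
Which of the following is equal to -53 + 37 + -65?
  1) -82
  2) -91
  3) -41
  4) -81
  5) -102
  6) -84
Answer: 4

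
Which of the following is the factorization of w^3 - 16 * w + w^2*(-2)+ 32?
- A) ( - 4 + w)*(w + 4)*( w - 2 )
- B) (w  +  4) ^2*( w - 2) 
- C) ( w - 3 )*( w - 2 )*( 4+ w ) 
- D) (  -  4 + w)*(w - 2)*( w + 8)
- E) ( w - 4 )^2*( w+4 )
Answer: A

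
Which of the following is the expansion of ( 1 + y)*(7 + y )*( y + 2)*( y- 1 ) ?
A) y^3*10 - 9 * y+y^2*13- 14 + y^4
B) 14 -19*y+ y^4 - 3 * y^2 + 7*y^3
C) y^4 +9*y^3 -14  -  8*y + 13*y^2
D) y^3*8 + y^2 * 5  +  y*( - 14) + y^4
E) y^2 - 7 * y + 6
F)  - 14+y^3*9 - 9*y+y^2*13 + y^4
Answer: F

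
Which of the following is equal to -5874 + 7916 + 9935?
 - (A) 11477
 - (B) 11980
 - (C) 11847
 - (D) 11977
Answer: D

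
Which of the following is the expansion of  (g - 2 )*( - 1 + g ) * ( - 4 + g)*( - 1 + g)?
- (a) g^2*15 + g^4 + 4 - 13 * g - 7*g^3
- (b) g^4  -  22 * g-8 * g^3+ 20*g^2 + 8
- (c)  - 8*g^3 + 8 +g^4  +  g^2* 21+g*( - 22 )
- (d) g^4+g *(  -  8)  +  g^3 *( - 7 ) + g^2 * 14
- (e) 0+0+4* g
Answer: c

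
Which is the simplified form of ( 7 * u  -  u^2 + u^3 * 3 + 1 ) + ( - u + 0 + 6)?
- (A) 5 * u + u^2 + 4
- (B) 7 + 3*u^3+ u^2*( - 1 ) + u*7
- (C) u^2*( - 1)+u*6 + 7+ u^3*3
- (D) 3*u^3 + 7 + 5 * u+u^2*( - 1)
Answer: C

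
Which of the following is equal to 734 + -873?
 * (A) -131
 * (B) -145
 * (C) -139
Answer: C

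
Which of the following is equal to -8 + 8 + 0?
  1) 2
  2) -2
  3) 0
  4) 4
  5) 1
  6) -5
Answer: 3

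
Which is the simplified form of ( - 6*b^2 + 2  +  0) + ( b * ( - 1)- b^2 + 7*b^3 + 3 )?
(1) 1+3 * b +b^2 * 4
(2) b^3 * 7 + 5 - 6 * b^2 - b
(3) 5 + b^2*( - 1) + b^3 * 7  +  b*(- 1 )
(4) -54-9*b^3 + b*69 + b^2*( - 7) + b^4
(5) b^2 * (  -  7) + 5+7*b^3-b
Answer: 5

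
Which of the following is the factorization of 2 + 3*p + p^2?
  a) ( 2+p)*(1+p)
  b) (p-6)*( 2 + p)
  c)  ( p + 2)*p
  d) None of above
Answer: a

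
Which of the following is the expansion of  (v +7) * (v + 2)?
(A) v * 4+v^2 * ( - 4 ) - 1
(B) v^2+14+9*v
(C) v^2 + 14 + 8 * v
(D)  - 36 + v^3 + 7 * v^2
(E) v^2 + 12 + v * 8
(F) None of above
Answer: B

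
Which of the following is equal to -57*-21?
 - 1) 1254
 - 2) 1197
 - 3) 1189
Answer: 2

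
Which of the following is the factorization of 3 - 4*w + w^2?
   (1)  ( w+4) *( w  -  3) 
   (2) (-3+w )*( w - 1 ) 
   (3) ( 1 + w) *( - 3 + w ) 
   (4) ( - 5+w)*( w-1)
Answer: 2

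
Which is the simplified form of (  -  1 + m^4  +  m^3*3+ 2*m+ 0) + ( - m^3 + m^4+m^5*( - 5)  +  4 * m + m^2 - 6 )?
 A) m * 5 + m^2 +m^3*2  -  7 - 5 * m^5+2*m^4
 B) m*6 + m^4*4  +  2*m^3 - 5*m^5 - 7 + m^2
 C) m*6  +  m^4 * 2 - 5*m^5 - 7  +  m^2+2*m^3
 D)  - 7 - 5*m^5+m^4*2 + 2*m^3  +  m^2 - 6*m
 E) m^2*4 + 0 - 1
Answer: C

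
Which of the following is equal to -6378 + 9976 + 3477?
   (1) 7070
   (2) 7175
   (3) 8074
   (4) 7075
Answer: 4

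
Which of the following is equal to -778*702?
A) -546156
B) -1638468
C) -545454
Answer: A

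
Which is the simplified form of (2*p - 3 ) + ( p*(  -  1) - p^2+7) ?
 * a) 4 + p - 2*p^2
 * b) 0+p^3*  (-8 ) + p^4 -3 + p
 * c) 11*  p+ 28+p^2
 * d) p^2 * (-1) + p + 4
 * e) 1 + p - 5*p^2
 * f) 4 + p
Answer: d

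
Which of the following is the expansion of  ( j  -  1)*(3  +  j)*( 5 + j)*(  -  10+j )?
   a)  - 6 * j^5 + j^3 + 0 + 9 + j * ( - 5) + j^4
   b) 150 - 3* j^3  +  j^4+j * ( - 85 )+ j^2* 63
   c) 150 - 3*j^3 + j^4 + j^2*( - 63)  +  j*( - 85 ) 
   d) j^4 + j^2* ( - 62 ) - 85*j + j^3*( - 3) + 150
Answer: c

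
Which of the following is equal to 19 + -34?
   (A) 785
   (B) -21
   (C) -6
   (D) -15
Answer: D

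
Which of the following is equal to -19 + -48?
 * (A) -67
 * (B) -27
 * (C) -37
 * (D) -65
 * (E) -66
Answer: A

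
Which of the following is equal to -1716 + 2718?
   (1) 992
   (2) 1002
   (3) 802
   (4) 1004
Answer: 2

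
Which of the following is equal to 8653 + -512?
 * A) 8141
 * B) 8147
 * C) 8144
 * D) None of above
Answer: A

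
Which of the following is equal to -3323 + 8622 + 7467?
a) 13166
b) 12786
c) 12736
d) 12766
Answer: d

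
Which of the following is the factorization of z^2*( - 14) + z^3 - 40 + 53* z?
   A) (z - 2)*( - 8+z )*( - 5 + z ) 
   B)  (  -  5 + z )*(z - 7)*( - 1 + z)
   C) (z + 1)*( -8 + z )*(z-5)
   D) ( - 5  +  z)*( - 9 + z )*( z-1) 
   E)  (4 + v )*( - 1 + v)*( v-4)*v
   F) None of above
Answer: F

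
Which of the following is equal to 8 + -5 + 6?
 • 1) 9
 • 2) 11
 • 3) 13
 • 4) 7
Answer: 1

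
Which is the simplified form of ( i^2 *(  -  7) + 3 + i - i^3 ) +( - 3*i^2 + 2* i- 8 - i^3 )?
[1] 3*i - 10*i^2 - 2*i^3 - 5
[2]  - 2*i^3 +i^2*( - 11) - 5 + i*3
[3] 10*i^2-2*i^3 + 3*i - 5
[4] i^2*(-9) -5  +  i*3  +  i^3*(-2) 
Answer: 1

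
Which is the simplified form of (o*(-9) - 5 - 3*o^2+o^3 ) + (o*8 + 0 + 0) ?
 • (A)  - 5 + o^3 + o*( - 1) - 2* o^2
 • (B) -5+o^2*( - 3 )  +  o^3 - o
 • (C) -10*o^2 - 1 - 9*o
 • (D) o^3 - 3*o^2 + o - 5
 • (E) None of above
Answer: B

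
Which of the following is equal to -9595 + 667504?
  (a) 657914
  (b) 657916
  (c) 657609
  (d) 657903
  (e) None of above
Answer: e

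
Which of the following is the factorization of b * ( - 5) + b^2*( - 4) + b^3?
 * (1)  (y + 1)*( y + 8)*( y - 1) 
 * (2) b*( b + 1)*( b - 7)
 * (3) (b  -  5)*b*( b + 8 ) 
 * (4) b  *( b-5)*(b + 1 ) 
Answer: 4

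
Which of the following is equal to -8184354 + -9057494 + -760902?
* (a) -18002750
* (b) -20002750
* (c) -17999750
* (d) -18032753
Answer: a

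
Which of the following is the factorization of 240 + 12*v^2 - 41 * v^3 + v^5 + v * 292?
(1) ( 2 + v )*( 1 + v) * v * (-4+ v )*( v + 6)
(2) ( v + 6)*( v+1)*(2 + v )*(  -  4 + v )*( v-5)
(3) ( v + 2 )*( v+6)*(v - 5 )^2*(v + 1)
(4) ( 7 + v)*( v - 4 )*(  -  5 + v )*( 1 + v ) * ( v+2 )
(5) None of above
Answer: 2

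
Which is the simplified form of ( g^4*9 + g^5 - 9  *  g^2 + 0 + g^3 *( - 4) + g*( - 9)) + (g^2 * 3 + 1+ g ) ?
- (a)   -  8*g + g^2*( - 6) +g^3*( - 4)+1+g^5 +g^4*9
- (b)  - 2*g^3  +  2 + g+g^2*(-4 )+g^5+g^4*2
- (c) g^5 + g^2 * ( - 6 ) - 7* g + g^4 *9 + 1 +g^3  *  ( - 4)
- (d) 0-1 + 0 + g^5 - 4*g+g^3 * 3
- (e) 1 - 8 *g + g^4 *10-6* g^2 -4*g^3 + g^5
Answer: a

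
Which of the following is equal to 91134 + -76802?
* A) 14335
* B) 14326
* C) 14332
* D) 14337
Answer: C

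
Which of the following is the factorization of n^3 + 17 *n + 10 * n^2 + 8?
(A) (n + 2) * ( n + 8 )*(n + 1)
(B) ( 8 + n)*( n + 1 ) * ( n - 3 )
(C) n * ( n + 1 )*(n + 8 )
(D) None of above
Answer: D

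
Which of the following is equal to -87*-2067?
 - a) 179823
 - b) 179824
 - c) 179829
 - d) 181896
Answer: c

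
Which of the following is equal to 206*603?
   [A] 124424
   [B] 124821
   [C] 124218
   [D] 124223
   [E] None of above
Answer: C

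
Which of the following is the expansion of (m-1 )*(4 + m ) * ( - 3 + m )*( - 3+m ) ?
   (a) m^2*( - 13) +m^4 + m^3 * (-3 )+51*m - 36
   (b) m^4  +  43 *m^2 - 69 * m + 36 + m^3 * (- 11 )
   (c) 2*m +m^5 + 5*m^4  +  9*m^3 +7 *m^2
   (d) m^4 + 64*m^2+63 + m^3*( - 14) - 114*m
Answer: a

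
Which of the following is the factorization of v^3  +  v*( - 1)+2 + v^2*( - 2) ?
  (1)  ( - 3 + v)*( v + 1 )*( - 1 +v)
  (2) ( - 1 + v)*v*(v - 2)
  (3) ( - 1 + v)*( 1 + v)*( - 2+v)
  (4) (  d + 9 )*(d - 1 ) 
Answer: 3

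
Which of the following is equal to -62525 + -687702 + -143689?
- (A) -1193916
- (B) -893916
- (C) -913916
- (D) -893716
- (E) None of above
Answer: B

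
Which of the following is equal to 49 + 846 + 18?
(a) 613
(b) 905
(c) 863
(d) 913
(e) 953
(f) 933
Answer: d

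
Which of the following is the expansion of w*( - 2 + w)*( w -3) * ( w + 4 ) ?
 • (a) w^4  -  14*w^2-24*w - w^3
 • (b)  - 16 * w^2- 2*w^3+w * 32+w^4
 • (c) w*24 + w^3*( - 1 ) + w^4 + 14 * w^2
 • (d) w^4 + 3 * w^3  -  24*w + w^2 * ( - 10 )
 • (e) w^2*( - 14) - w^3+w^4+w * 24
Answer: e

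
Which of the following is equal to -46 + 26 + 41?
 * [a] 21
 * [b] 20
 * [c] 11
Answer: a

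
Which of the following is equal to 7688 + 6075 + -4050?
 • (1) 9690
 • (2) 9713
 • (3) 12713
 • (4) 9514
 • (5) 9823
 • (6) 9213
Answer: 2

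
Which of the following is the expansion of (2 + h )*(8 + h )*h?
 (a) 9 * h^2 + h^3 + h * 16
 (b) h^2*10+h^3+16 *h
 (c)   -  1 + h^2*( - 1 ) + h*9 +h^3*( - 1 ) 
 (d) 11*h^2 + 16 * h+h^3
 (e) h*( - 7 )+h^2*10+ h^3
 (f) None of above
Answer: b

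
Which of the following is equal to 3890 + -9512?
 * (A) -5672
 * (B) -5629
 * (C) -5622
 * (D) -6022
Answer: C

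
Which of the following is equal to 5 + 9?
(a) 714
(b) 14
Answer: b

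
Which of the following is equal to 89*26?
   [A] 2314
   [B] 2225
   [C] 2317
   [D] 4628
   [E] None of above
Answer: A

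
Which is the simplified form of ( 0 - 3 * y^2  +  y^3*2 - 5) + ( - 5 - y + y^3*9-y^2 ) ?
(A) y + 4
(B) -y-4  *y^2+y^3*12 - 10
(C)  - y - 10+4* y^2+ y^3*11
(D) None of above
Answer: D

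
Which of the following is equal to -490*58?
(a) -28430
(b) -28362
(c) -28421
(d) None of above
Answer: d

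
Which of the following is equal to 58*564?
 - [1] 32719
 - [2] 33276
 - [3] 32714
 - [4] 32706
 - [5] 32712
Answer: 5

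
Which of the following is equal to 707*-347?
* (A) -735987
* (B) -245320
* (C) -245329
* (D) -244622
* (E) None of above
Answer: C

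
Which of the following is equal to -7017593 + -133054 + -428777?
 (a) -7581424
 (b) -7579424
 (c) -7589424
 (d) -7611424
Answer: b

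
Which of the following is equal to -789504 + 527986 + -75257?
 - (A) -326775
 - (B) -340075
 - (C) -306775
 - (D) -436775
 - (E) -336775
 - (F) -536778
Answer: E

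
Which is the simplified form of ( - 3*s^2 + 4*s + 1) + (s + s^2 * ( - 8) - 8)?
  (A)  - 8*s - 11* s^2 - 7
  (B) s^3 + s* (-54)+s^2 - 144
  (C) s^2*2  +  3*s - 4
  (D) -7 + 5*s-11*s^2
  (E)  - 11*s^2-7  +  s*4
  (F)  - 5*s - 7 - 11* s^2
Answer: D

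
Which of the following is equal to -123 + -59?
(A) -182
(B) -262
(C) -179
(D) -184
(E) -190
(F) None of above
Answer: A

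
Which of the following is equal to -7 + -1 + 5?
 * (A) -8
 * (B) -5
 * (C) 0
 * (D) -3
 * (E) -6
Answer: D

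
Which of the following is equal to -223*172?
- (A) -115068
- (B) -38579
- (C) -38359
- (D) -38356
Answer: D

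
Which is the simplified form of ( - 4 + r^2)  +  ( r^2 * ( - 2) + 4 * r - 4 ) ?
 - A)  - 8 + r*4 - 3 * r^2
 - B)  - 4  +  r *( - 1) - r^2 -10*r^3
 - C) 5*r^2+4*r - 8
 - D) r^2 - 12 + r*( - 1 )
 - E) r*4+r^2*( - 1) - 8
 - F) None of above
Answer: E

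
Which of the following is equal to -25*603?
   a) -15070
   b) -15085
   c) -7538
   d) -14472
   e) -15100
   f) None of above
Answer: f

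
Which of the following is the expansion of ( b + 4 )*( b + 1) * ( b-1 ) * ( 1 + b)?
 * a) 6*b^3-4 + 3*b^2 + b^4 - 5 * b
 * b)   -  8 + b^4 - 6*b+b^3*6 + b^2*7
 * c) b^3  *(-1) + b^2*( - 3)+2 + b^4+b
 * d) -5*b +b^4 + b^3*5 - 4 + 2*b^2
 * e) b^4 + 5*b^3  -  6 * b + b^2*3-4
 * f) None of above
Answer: f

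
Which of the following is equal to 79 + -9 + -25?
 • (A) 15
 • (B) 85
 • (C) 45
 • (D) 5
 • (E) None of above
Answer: C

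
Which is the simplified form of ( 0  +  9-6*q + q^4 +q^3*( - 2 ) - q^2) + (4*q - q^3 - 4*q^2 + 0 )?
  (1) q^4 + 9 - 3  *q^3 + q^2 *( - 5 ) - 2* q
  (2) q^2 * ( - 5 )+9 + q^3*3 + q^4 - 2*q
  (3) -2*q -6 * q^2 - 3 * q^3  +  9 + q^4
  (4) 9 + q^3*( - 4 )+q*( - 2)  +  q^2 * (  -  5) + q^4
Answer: 1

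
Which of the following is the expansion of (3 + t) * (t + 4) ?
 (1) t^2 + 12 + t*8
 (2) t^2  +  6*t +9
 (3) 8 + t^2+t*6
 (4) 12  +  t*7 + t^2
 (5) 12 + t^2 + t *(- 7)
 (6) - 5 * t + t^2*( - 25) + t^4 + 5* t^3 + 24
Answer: 4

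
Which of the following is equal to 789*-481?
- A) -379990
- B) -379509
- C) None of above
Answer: B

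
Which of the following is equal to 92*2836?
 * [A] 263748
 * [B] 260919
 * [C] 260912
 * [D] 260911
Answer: C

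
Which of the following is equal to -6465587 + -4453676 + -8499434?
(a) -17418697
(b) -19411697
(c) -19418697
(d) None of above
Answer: c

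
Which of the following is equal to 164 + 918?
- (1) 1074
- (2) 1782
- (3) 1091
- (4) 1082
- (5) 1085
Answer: 4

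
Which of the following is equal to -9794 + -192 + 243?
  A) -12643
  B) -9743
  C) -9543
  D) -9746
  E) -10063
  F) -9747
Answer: B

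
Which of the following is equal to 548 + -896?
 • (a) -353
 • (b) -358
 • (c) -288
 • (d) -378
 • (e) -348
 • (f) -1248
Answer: e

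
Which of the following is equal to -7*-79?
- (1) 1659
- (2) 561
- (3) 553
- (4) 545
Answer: 3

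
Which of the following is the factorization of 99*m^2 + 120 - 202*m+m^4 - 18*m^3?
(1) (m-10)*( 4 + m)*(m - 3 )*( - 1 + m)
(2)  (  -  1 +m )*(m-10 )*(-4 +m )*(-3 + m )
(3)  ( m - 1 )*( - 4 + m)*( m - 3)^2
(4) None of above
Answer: 2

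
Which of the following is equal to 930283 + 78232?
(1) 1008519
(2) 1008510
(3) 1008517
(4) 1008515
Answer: 4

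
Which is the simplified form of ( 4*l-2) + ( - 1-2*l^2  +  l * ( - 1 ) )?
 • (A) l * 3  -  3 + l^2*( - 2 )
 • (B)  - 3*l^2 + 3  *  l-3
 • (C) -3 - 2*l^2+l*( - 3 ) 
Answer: A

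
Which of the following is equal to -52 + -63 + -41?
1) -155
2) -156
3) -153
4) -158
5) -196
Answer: 2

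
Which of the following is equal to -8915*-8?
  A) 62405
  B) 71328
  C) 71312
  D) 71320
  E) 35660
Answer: D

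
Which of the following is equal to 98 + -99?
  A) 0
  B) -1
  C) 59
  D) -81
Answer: B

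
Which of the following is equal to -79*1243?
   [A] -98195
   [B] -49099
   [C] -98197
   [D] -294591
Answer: C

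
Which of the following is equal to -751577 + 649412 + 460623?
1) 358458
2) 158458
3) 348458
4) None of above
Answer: 1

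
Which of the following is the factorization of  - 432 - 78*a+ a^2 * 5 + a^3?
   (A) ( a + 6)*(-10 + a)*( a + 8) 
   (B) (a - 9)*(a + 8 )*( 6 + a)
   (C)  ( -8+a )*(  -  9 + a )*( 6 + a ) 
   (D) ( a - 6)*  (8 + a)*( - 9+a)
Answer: B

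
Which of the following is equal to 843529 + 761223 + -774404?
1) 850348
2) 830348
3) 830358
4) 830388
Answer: 2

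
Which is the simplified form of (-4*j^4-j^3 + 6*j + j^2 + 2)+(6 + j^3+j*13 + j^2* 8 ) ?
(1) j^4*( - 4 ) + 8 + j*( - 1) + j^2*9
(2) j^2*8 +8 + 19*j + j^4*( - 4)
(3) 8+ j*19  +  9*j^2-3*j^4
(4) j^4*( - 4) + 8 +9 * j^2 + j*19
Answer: 4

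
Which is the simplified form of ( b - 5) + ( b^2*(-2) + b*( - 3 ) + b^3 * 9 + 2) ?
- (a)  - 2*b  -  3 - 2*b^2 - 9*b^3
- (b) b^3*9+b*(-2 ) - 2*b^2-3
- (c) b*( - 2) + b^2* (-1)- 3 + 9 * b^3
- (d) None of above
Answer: b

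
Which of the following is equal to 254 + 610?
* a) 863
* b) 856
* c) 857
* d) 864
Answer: d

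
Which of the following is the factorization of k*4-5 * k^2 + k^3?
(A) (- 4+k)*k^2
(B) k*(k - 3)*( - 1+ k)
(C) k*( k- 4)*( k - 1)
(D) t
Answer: C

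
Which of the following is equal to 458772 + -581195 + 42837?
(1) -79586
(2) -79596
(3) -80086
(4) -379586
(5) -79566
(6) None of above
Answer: 1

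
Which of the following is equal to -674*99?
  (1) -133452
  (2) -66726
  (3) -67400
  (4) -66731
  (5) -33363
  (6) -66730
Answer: 2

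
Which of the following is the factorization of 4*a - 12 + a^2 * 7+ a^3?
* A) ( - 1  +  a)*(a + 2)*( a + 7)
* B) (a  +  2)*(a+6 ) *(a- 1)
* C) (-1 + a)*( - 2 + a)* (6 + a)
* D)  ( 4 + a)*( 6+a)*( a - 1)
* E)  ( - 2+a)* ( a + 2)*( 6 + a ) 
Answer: B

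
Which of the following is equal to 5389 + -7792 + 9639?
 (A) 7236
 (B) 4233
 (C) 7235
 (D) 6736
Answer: A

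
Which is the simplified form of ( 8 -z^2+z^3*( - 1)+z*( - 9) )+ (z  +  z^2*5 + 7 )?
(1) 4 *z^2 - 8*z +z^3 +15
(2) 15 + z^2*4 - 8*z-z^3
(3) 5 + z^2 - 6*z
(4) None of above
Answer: 2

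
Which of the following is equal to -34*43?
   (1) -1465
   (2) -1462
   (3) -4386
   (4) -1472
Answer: 2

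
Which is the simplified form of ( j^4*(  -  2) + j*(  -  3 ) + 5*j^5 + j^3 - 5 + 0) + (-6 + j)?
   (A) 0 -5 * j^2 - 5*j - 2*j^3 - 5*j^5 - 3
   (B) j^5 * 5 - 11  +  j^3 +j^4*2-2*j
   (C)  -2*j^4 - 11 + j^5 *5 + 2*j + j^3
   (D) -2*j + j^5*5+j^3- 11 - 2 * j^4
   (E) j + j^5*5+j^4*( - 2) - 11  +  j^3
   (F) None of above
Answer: D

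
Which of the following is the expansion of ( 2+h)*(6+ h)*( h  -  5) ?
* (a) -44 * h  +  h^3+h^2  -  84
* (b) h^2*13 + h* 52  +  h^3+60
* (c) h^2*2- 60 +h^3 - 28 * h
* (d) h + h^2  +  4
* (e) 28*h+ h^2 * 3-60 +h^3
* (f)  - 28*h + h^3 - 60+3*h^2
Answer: f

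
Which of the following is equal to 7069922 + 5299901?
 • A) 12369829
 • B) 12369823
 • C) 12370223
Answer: B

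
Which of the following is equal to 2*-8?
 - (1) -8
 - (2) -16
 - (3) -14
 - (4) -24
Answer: 2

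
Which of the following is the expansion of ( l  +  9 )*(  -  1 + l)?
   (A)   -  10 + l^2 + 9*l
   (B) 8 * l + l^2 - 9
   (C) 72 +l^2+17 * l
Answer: B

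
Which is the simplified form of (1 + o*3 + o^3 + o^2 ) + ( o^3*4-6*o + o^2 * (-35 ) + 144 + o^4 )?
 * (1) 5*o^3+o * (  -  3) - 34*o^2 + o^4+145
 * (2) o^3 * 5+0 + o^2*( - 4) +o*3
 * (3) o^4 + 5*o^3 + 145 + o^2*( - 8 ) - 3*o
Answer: 1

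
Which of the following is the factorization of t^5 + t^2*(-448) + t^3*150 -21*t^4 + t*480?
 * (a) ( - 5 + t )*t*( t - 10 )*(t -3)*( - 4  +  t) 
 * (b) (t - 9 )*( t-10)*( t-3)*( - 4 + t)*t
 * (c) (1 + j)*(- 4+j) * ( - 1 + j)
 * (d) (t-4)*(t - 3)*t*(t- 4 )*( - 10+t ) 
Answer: d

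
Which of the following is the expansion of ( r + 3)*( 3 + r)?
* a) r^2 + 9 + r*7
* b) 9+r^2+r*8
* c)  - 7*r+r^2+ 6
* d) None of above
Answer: d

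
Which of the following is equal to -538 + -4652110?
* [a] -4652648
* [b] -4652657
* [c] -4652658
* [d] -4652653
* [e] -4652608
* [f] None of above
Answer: a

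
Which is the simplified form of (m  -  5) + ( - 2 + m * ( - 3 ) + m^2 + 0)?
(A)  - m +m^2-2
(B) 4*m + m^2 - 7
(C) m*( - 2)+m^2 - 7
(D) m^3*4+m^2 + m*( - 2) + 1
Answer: C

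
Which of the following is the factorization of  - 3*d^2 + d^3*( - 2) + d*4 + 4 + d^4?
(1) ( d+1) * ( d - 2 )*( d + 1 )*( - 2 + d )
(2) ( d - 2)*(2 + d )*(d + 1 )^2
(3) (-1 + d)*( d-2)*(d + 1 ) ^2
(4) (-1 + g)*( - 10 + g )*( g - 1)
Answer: 1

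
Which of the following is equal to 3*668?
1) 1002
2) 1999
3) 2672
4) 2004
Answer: 4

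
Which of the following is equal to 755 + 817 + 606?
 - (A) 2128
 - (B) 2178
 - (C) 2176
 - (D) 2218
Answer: B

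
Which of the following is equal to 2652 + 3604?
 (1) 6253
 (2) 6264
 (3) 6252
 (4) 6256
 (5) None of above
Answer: 4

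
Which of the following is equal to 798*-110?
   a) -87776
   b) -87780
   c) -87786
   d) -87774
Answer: b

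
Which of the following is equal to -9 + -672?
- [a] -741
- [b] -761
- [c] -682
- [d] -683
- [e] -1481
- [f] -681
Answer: f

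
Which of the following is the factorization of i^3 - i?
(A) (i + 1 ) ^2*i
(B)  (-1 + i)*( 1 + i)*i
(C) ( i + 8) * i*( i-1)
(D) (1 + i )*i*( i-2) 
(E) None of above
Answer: B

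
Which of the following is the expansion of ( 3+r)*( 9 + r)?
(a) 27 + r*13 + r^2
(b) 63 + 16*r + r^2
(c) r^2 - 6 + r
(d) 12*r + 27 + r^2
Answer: d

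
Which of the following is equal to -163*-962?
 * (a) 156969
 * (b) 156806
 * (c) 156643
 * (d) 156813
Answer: b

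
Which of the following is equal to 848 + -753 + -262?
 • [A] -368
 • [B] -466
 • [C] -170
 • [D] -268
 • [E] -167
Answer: E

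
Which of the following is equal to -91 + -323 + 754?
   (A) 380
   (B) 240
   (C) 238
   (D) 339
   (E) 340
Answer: E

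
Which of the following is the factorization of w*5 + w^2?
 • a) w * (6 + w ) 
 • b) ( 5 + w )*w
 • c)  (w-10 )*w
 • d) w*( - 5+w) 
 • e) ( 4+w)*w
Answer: b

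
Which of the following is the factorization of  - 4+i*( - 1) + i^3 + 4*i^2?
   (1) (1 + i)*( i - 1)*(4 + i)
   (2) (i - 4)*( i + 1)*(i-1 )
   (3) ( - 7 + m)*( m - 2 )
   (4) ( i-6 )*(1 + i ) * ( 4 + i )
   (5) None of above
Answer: 1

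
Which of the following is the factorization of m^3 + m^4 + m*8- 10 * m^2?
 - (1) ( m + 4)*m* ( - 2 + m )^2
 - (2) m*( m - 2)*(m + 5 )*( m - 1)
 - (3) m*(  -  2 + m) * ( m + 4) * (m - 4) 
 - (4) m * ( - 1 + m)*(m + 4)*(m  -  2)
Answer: 4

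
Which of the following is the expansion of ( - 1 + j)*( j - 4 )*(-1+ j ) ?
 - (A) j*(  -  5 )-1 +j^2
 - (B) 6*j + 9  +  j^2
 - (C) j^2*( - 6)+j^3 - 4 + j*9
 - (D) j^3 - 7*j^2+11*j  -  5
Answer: C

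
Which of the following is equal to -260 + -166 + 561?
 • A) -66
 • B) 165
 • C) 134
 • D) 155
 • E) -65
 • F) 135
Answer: F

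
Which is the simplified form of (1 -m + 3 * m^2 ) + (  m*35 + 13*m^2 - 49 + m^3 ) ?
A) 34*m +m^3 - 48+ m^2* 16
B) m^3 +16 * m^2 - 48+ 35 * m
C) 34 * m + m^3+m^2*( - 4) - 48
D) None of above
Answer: A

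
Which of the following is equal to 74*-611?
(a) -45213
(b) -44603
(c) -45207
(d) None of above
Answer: d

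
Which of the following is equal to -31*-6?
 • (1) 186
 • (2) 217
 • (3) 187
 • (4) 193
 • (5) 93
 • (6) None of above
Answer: 1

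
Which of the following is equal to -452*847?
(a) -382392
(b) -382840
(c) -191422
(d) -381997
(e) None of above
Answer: e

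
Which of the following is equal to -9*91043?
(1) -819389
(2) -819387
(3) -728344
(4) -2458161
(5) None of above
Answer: 2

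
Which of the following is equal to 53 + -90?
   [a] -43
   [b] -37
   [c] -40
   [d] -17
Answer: b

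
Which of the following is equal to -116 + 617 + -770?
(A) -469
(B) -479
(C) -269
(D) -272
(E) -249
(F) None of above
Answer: C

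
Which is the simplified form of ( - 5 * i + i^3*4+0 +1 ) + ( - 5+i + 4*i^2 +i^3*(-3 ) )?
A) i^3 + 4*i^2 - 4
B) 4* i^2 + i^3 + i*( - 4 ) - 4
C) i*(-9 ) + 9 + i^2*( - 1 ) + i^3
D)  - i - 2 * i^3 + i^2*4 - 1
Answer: B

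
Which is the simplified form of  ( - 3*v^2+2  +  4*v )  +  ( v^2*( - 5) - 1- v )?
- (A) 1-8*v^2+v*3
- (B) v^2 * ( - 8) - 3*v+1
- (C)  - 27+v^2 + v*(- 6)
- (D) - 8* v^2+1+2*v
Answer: A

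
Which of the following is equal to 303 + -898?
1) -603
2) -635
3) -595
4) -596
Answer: 3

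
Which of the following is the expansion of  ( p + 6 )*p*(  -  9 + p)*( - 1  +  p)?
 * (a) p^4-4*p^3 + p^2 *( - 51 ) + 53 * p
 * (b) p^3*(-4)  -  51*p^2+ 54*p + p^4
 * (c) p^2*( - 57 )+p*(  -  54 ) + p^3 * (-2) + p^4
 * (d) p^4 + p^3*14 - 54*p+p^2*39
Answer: b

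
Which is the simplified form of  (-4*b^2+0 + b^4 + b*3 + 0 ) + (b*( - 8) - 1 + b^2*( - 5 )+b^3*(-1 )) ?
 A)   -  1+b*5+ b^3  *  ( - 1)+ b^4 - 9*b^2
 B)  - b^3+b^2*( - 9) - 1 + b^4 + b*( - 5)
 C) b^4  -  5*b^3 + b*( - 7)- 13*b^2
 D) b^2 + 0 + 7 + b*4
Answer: B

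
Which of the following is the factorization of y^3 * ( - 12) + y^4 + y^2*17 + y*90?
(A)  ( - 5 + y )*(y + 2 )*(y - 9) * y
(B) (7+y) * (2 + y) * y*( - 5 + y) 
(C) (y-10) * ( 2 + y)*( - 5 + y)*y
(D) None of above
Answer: A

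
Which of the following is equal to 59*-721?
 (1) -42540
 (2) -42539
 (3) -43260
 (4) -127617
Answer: 2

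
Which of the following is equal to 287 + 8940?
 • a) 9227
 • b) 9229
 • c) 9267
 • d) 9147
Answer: a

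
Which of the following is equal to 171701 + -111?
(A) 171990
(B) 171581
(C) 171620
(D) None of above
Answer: D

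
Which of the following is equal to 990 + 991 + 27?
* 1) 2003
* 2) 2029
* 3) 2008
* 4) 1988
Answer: 3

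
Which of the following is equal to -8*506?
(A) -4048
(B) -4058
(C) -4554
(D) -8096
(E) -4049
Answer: A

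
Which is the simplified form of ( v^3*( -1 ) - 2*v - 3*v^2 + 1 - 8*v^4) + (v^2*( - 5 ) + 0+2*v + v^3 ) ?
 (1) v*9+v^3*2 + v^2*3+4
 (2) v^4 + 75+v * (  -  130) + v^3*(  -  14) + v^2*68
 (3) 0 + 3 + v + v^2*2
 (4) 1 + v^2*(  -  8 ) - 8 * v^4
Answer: 4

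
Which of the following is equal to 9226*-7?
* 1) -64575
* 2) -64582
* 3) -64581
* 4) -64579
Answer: 2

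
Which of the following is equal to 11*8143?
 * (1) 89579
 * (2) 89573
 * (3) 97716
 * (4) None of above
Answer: 2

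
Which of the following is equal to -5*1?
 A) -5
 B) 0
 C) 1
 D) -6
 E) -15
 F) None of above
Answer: A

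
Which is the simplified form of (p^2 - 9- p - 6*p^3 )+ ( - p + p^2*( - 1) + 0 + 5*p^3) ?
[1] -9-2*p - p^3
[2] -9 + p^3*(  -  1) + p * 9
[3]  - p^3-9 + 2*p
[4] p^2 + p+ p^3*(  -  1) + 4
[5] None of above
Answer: 1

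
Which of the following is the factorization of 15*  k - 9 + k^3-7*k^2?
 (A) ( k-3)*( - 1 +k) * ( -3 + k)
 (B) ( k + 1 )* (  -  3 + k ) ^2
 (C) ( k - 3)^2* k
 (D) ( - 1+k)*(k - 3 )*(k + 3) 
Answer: A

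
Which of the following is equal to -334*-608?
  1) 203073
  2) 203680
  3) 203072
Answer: 3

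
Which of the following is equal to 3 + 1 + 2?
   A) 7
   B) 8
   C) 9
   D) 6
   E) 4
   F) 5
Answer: D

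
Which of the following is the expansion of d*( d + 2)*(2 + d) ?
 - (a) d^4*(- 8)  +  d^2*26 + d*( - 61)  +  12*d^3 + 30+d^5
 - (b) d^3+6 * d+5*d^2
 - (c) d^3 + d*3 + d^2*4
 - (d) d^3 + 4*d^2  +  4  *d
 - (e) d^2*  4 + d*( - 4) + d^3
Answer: d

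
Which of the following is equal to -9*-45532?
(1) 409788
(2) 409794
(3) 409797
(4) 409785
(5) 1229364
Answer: 1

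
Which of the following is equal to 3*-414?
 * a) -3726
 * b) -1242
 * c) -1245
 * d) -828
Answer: b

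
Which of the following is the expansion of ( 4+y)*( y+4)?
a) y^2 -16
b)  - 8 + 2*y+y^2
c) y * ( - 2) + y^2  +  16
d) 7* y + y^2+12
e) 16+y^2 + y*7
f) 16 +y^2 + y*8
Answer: f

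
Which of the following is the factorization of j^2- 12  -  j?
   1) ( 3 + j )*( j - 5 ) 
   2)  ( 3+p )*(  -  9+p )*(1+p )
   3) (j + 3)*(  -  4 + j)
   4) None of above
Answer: 3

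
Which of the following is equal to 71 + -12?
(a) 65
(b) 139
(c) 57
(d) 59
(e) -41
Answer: d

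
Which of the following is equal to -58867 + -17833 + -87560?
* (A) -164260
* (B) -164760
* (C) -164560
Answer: A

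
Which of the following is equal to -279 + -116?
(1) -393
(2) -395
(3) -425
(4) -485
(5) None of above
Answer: 2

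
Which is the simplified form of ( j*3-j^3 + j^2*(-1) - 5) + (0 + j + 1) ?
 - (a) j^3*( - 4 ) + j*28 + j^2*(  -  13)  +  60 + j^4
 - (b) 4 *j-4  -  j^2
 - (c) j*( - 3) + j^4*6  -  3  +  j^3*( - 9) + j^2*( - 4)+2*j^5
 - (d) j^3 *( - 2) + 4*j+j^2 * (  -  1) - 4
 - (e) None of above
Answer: e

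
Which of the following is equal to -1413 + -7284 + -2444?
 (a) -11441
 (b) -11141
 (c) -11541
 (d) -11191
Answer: b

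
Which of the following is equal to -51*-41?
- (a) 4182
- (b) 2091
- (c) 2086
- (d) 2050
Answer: b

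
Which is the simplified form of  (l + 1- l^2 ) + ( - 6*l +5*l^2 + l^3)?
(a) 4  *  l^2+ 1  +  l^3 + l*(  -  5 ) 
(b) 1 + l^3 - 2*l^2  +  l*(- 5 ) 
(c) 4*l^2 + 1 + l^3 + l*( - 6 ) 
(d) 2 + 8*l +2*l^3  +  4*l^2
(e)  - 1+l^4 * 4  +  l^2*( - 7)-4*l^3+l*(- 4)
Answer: a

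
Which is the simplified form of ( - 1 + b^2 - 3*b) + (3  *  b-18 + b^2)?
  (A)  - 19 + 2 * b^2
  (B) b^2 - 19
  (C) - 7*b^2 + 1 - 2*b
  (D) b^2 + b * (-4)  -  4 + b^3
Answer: A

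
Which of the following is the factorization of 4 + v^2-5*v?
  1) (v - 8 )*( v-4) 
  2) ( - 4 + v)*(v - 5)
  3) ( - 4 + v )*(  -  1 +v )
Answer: 3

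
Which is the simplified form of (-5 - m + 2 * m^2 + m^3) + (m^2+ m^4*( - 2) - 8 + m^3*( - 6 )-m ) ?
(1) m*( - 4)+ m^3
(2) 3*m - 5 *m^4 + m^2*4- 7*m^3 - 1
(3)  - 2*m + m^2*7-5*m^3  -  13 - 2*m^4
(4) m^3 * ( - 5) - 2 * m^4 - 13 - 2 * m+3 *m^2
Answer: 4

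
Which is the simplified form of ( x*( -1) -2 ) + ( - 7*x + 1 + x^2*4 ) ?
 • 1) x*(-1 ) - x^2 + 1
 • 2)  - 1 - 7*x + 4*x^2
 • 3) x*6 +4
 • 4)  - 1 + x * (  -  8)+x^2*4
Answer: 4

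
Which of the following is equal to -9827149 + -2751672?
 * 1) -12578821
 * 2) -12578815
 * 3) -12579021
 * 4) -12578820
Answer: 1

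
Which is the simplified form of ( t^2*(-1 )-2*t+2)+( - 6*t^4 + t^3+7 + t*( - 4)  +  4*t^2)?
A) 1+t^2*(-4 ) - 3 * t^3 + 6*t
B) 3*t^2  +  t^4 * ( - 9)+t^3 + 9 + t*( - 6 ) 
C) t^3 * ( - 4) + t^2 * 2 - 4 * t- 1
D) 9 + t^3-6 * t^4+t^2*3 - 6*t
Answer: D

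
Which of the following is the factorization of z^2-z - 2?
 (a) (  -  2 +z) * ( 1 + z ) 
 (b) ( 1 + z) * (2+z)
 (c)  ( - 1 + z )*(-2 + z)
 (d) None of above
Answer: a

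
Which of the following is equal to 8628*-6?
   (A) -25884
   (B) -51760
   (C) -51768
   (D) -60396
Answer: C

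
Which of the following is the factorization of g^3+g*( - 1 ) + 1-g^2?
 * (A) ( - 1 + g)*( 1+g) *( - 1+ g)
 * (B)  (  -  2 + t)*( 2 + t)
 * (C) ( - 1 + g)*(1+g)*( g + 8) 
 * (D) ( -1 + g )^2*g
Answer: A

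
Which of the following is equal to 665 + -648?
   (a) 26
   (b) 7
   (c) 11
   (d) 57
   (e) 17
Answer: e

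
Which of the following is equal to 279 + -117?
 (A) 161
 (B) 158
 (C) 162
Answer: C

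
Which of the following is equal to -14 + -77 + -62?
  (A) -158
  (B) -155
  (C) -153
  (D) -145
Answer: C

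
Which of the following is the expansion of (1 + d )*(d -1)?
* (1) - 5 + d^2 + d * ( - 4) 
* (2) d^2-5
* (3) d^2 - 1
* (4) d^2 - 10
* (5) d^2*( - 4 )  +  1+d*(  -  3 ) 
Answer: 3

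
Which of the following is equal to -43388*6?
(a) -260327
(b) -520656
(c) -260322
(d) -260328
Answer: d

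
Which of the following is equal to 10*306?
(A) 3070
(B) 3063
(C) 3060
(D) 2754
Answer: C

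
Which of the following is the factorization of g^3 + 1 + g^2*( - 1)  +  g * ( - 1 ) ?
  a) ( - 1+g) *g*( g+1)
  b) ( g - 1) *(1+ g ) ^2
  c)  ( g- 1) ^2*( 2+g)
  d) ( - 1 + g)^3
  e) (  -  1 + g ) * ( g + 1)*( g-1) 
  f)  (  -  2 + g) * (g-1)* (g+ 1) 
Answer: e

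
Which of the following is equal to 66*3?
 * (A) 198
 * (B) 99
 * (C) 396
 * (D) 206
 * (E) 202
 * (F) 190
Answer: A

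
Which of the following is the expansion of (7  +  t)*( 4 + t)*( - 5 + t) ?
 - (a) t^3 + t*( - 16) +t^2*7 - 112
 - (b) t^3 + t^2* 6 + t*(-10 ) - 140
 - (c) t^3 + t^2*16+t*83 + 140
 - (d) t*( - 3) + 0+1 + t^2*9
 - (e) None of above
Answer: e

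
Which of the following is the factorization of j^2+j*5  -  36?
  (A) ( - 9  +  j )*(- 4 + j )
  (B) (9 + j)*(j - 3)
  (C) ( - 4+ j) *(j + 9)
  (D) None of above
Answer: C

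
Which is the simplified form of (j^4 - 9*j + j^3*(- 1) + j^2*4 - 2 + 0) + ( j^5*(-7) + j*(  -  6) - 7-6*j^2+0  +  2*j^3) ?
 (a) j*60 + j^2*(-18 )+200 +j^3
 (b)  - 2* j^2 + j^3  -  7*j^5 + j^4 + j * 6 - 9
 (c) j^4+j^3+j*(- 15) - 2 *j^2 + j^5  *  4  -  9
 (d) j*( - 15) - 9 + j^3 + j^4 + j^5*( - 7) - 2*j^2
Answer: d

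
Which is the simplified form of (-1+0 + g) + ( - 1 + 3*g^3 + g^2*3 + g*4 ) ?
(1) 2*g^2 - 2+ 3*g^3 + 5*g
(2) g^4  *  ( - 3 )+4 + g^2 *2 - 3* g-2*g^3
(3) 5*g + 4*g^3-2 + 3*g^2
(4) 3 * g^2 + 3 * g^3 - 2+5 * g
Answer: 4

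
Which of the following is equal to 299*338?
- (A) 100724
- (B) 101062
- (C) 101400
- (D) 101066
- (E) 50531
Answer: B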